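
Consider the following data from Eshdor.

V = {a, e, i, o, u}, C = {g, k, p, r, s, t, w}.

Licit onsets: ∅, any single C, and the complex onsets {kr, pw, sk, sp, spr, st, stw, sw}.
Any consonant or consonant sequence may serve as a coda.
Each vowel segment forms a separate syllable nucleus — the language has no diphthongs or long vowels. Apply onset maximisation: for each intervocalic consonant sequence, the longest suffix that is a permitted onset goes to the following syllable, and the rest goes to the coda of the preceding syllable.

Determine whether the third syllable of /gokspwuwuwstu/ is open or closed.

closed

The vowels are o, u, u, u — 4 nuclei, so 4 syllables.
/o…u/ gap (V1→V2): /kspw/ — longest licit onset from the right is /pw/, leaving /ks/ as coda.
/u…u/ gap (V2→V3): just /w/ — single C goes to the following onset.
/u…u/ gap (V3→V4): /wst/; trying suffixes from longest down, /st/ is the first permitted one, so coda /w/ | onset /st/.
Putting it together: goks.pwu.wuw.stu.
Syllable 3 is /wuw/ with coda /w/, so it is closed.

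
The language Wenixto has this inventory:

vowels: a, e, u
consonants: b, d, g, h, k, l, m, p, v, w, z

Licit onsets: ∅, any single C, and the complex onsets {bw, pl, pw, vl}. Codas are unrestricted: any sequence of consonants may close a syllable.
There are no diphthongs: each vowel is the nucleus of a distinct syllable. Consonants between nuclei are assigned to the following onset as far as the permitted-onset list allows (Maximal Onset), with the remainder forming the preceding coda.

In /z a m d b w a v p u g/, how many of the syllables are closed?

3

Vowels present: a, a, u; each is a nucleus, giving 3 syllables.
σ1/σ2 boundary: /mdbw/ splits as /md/ + /bw/ (/bw/ is the longest suffix that is a licit onset).
σ2/σ3 boundary: /vp/ splits as /v/ + /p/ (/p/ is the longest suffix that is a licit onset).
So the parse is zamd.bwav.pug.
Classifying each syllable: /zamd/ (closed), /bwav/ (closed), /pug/ (closed).
Closed syllables: 3.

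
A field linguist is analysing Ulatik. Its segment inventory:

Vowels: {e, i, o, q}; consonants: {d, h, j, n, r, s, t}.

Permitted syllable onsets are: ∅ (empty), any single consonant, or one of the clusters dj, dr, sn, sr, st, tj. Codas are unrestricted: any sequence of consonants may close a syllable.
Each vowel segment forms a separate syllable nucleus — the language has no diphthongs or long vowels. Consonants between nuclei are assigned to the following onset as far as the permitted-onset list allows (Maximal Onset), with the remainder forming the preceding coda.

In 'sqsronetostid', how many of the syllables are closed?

The vowels are q, o, e, o, i — 5 nuclei, so 5 syllables.
/q…o/ gap (V1→V2): cluster /sr/ — /sr/ is itself a permitted onset, so the whole cluster goes right; preceding coda = ∅.
/o…e/ gap (V2→V3): just /n/ — single C goes to the following onset.
/e…o/ gap (V3→V4): /t/ → onset of the next syllable (single consonants are always licit onsets).
/o…i/ gap (V4→V5): /st/ is a licit onset in full, so it all attaches to the next syllable.
So the parse is sq.sro.ne.to.stid.
Classifying each syllable: /sq/ (open), /sro/ (open), /ne/ (open), /to/ (open), /stid/ (closed).
Closed syllables: 1.

1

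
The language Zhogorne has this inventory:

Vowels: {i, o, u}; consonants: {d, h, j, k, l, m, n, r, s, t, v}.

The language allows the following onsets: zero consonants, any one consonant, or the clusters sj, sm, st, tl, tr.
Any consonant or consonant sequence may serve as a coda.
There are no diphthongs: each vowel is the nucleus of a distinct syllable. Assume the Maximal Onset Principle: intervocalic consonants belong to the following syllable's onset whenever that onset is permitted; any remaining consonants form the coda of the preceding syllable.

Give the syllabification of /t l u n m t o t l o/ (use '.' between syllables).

Nuclei (vowels): u, o, o → 3 syllables.
V1 /u/ – V2 /o/: /nmt/ splits as /nm/ + /t/ (/t/ is the longest suffix that is a licit onset).
V2 /o/ – V3 /o/: cluster /tl/ — /tl/ is itself a permitted onset, so the whole cluster goes right; preceding coda = ∅.

tlunm.to.tlo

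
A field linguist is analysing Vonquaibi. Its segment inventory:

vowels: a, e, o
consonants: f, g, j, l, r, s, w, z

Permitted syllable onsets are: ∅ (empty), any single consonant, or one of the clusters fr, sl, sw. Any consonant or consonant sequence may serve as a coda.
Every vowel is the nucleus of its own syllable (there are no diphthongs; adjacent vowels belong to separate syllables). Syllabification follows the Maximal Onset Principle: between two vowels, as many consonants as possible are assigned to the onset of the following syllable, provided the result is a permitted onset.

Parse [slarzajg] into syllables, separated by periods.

slar.zajg

Vowels present: a, a; each is a nucleus, giving 2 syllables.
/a…a/ gap (V1→V2): /rz/; trying suffixes from longest down, /z/ is the first permitted one, so coda /r/ | onset /z/.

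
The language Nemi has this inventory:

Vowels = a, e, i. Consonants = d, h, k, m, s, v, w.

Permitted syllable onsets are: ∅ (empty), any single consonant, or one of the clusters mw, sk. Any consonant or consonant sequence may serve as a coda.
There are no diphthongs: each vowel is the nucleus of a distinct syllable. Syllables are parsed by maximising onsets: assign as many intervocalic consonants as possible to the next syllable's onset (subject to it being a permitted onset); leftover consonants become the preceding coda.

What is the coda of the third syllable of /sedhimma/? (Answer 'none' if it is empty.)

none

Nuclei (vowels): e, i, a → 3 syllables.
σ1/σ2 boundary: /dh/; trying suffixes from longest down, /h/ is the first permitted one, so coda /d/ | onset /h/.
σ2/σ3 boundary: cluster /mm/ — the longest permitted-onset suffix is /m/; onset = /m/, preceding coda = /m/.
Putting it together: sed.him.ma.
Syllable 3 is /ma/: onset /m/, nucleus /a/, coda ∅.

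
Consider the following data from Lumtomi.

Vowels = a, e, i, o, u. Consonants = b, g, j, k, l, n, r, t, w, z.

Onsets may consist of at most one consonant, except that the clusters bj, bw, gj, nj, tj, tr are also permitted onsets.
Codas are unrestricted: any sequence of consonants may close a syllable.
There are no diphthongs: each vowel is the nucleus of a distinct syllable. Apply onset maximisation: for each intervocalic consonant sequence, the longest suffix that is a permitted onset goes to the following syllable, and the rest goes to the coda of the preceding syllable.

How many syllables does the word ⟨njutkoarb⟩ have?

3

The vowels are u, o, a — 3 nuclei, so 3 syllables.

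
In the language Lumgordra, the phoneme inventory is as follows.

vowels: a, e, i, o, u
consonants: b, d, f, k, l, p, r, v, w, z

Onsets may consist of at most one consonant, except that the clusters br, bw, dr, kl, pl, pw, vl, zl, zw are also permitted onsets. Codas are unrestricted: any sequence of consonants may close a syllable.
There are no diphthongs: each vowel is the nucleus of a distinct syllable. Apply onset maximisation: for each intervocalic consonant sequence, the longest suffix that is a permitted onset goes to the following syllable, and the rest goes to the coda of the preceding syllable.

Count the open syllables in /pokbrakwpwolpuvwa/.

Vowels present: o, a, o, u, a; each is a nucleus, giving 5 syllables.
Between /o/ (V1) and /a/ (V2): /kbr/; trying suffixes from longest down, /br/ is the first permitted one, so coda /k/ | onset /br/.
Between /a/ (V2) and /o/ (V3): /kwpw/ splits as /kw/ + /pw/ (/pw/ is the longest suffix that is a licit onset).
Between /o/ (V3) and /u/ (V4): cluster /lp/ — the longest permitted-onset suffix is /p/; onset = /p/, preceding coda = /l/.
Between /u/ (V4) and /a/ (V5): /vw/; trying suffixes from longest down, /w/ is the first permitted one, so coda /v/ | onset /w/.
Syllabification: pok.brakw.pwol.puv.wa.
Classifying each syllable: /pok/ (closed), /brakw/ (closed), /pwol/ (closed), /puv/ (closed), /wa/ (open).
Open syllables: 1.

1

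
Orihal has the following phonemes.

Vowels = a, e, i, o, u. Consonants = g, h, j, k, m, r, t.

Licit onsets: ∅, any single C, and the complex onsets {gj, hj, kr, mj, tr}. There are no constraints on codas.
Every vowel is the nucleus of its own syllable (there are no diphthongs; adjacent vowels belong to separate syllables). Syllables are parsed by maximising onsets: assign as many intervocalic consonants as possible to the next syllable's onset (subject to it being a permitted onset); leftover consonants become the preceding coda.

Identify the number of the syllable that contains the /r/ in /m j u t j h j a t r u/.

Nuclei (vowels): u, a, u → 3 syllables.
Between /u/ (V1) and /a/ (V2): /tjhj/ — longest licit onset from the right is /hj/, leaving /tj/ as coda.
Between /a/ (V2) and /u/ (V3): /tr/ — entire cluster is a permitted onset → onset /tr/, coda ∅.
So the parse is mjutj.hja.tru.
The /r/ is in the onset of syllable 3 (/tru/).

3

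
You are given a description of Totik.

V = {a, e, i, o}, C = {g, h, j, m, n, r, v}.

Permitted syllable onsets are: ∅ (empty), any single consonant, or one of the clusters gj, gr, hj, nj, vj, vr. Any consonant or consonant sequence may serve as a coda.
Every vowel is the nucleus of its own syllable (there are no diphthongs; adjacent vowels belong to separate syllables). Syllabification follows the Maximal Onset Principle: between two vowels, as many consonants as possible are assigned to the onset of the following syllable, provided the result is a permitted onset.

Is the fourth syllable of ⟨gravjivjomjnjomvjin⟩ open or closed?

closed

Vowels present: a, i, o, o, i; each is a nucleus, giving 5 syllables.
σ1/σ2 boundary: /vj/ — entire cluster is a permitted onset → onset /vj/, coda ∅.
σ2/σ3 boundary: /vj/ — entire cluster is a permitted onset → onset /vj/, coda ∅.
σ3/σ4 boundary: /mjnj/; trying suffixes from longest down, /nj/ is the first permitted one, so coda /mj/ | onset /nj/.
σ4/σ5 boundary: /mvj/; trying suffixes from longest down, /vj/ is the first permitted one, so coda /m/ | onset /vj/.
So the parse is gra.vji.vjomj.njom.vjin.
Syllable 4 is /njom/ with coda /m/, so it is closed.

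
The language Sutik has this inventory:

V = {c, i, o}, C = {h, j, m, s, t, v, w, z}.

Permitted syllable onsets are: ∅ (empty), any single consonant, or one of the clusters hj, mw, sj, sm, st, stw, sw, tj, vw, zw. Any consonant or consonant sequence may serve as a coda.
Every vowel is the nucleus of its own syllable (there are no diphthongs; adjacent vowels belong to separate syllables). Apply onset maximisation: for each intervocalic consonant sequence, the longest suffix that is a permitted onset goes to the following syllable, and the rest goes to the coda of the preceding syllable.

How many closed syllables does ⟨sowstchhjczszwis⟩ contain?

4

Nuclei (vowels): o, c, c, i → 4 syllables.
V1 /o/ – V2 /c/: /wst/ — longest licit onset from the right is /st/, leaving /w/ as coda.
V2 /c/ – V3 /c/: cluster /hhj/ — the longest permitted-onset suffix is /hj/; onset = /hj/, preceding coda = /h/.
V3 /c/ – V4 /i/: /zszw/ splits as /zs/ + /zw/ (/zw/ is the longest suffix that is a licit onset).
Result: sow.stch.hjczs.zwis.
Classifying each syllable: /sow/ (closed), /stch/ (closed), /hjczs/ (closed), /zwis/ (closed).
Closed syllables: 4.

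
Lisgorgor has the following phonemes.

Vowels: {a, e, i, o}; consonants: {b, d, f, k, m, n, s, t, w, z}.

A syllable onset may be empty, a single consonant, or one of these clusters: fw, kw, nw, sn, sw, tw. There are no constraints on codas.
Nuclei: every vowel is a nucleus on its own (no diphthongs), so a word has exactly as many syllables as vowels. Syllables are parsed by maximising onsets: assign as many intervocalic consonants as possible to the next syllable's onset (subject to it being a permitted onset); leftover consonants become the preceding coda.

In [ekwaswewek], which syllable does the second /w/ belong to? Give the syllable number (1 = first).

3

Nuclei (vowels): e, a, e, e → 4 syllables.
/e…a/ gap (V1→V2): /kw/ is a licit onset in full, so it all attaches to the next syllable.
/a…e/ gap (V2→V3): /sw/ — entire cluster is a permitted onset → onset /sw/, coda ∅.
/e…e/ gap (V3→V4): /w/ → onset of the next syllable (single consonants are always licit onsets).
Syllabification: e.kwa.swe.wek.
The second /w/ is in the onset of syllable 3 (/swe/).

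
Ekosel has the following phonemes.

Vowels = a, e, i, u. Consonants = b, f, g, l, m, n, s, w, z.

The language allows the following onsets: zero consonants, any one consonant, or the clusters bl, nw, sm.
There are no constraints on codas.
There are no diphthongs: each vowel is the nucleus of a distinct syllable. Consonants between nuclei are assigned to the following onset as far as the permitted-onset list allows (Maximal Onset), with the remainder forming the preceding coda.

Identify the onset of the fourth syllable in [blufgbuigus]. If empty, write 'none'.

g

The vowels are u, u, i, u — 4 nuclei, so 4 syllables.
Between /u/ (V1) and /u/ (V2): cluster /fgb/ — the longest permitted-onset suffix is /b/; onset = /b/, preceding coda = /fg/.
Between /u/ (V2) and /i/ (V3): hiatus — the boundary sits between the two vowels.
Between /i/ (V3) and /u/ (V4): just /g/ — single C goes to the following onset.
Syllabification: blufg.bu.i.gus.
Syllable 4 is /gus/: onset /g/, nucleus /u/, coda /s/.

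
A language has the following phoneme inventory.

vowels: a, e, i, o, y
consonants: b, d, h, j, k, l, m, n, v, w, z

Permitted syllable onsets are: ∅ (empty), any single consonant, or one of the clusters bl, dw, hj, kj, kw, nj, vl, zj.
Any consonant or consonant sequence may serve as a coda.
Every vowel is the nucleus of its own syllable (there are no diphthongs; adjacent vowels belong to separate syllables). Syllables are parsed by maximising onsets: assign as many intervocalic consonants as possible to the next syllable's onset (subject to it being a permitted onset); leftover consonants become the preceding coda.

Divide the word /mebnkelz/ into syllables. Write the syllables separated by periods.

mebn.kelz

Vowels present: e, e; each is a nucleus, giving 2 syllables.
Between /e/ (V1) and /e/ (V2): cluster /bnk/ — the longest permitted-onset suffix is /k/; onset = /k/, preceding coda = /bn/.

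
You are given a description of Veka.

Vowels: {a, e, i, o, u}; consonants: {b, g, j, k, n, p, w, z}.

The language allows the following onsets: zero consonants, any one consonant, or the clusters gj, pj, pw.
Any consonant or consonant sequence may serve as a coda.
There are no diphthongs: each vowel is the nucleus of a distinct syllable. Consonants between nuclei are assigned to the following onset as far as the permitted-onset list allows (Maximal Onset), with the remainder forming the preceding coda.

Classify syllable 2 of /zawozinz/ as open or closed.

open

Nuclei (vowels): a, o, i → 3 syllables.
V1 /a/ – V2 /o/: /w/ is a single consonant, so it becomes the next onset.
V2 /o/ – V3 /i/: just /z/ — single C goes to the following onset.
Putting it together: za.wo.zinz.
Syllable 2 is /wo/; it ends in its nucleus with no coda, so it is open.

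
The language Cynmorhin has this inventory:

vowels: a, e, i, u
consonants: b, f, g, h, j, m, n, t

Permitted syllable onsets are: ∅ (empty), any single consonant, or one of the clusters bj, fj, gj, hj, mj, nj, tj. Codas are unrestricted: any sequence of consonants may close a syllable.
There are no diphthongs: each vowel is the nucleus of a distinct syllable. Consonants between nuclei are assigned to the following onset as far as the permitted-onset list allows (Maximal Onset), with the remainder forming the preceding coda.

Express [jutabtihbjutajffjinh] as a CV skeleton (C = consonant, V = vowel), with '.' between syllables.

CV.CVC.CVC.CCV.CVCC.CCVCC

Vowels present: u, a, i, u, a, i; each is a nucleus, giving 6 syllables.
V1 /u/ – V2 /a/: /t/ is a single consonant, so it becomes the next onset.
V2 /a/ – V3 /i/: cluster /bt/ — the longest permitted-onset suffix is /t/; onset = /t/, preceding coda = /b/.
V3 /i/ – V4 /u/: /hbj/; trying suffixes from longest down, /bj/ is the first permitted one, so coda /h/ | onset /bj/.
V4 /u/ – V5 /a/: /t/ → onset of the next syllable (single consonants are always licit onsets).
V5 /a/ – V6 /i/: /jffj/ — longest licit onset from the right is /fj/, leaving /jf/ as coda.
Putting it together: ju.tab.tih.bju.tajf.fjinh.
Mapping each syllable to C/V: /ju/ → CV, /tab/ → CVC, /tih/ → CVC, /bju/ → CCV, /tajf/ → CVCC, /fjinh/ → CCVCC.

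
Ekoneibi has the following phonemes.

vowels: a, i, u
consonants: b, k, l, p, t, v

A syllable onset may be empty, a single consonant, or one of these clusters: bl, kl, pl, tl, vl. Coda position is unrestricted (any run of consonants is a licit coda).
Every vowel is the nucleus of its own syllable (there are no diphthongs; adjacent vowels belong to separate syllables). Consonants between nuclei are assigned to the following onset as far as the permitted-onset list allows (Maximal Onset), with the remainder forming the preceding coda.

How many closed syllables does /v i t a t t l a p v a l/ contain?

Nuclei (vowels): i, a, a, a → 4 syllables.
σ1/σ2 boundary: just /t/ — single C goes to the following onset.
σ2/σ3 boundary: /ttl/ — longest licit onset from the right is /tl/, leaving /t/ as coda.
σ3/σ4 boundary: /pv/ — longest licit onset from the right is /v/, leaving /p/ as coda.
So the parse is vi.tat.tlap.val.
Classifying each syllable: /vi/ (open), /tat/ (closed), /tlap/ (closed), /val/ (closed).
Closed syllables: 3.

3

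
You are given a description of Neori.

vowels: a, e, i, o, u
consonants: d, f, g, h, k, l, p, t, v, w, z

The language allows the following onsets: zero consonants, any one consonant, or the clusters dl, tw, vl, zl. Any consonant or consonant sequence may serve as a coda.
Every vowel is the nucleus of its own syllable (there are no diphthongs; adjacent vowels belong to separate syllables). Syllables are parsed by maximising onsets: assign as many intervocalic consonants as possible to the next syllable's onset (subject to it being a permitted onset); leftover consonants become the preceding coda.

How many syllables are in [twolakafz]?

3

Nuclei (vowels): o, a, a → 3 syllables.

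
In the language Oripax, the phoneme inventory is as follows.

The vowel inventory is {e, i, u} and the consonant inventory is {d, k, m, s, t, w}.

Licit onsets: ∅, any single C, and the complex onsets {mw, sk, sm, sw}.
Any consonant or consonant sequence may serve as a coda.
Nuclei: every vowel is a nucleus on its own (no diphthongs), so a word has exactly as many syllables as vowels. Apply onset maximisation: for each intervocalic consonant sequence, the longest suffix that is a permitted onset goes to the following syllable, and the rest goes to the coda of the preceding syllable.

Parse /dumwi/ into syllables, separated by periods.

du.mwi

The vowels are u, i — 2 nuclei, so 2 syllables.
Between /u/ (V1) and /i/ (V2): /mw/ — entire cluster is a permitted onset → onset /mw/, coda ∅.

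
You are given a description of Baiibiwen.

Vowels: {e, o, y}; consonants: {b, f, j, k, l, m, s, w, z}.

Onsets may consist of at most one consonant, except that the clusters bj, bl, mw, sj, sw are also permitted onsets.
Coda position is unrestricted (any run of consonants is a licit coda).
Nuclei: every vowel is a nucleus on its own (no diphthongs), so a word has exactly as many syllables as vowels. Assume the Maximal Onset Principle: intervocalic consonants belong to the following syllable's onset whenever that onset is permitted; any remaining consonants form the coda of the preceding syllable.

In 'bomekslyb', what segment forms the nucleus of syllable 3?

y

The vowels are o, e, y — 3 nuclei, so 3 syllables.
The third nucleus (vowel 3 from the left) is /y/.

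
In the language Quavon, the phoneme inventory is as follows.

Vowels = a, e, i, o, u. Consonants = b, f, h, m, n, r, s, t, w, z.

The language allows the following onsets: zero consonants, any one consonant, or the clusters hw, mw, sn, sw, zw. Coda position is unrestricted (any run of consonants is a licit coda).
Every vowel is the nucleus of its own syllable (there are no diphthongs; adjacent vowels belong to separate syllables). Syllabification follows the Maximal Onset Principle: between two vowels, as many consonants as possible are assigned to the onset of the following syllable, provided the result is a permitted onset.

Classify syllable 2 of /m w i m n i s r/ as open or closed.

closed

Nuclei (vowels): i, i → 2 syllables.
/i…i/ gap (V1→V2): cluster /mn/ — the longest permitted-onset suffix is /n/; onset = /n/, preceding coda = /m/.
Result: mwim.nisr.
Syllable 2 is /nisr/ with coda /sr/, so it is closed.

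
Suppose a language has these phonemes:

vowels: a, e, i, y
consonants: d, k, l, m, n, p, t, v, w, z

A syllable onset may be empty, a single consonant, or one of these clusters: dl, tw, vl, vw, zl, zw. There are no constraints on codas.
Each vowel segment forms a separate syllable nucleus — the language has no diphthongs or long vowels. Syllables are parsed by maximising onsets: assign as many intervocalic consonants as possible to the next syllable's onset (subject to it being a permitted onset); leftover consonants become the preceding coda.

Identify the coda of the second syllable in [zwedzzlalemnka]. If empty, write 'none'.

The vowels are e, a, e, a — 4 nuclei, so 4 syllables.
/e…a/ gap (V1→V2): /dzzl/ — longest licit onset from the right is /zl/, leaving /dz/ as coda.
/a…e/ gap (V2→V3): just /l/ — single C goes to the following onset.
/e…a/ gap (V3→V4): /mnk/ — longest licit onset from the right is /k/, leaving /mn/ as coda.
Putting it together: zwedz.zla.lemn.ka.
Syllable 2 is /zla/: onset /zl/, nucleus /a/, coda ∅.

none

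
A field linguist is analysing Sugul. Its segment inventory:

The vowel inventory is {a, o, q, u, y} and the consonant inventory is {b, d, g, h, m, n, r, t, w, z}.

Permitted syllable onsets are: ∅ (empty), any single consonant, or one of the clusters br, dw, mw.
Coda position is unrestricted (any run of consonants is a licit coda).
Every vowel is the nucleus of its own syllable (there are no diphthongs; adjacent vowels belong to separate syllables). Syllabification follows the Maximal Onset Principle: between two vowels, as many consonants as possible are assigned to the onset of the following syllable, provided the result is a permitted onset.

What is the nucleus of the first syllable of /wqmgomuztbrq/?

q

The vowels are q, o, u, q — 4 nuclei, so 4 syllables.
The first nucleus (vowel 1 from the left) is /q/.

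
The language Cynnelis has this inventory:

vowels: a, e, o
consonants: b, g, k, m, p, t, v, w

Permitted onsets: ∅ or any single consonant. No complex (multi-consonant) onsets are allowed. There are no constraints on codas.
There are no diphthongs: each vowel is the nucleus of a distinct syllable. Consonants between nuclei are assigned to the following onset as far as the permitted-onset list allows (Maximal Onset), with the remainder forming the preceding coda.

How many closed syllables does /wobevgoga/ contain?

The vowels are o, e, o, a — 4 nuclei, so 4 syllables.
Between /o/ (V1) and /e/ (V2): /b/ → onset of the next syllable (single consonants are always licit onsets).
Between /e/ (V2) and /o/ (V3): /vg/ — longest licit onset from the right is /g/, leaving /v/ as coda.
Between /o/ (V3) and /a/ (V4): just /g/ — single C goes to the following onset.
So the parse is wo.bev.go.ga.
Classifying each syllable: /wo/ (open), /bev/ (closed), /go/ (open), /ga/ (open).
Closed syllables: 1.

1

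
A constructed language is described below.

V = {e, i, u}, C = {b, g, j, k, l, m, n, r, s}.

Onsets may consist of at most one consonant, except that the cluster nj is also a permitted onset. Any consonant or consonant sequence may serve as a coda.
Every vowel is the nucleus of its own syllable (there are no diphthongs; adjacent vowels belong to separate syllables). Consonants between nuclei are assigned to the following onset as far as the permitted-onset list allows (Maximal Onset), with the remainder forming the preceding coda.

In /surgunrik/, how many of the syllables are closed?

Nuclei (vowels): u, u, i → 3 syllables.
V1 /u/ – V2 /u/: cluster /rg/ — the longest permitted-onset suffix is /g/; onset = /g/, preceding coda = /r/.
V2 /u/ – V3 /i/: /nr/; trying suffixes from longest down, /r/ is the first permitted one, so coda /n/ | onset /r/.
So the parse is sur.gun.rik.
Classifying each syllable: /sur/ (closed), /gun/ (closed), /rik/ (closed).
Closed syllables: 3.

3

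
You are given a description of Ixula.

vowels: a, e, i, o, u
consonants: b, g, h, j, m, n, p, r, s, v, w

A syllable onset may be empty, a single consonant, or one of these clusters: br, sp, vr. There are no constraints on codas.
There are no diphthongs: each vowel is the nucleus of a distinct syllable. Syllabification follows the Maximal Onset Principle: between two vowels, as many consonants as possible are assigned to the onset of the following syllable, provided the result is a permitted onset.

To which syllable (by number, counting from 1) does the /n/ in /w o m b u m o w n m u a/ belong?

3

Nuclei (vowels): o, u, o, u, a → 5 syllables.
Between /o/ (V1) and /u/ (V2): cluster /mb/ — the longest permitted-onset suffix is /b/; onset = /b/, preceding coda = /m/.
Between /u/ (V2) and /o/ (V3): /m/ is a single consonant, so it becomes the next onset.
Between /o/ (V3) and /u/ (V4): cluster /wnm/ — the longest permitted-onset suffix is /m/; onset = /m/, preceding coda = /wn/.
Between /u/ (V4) and /a/ (V5): nothing intervenes; syllable break is V.V.
Result: wom.bu.mown.mu.a.
The /n/ is in the coda of syllable 3 (/mown/).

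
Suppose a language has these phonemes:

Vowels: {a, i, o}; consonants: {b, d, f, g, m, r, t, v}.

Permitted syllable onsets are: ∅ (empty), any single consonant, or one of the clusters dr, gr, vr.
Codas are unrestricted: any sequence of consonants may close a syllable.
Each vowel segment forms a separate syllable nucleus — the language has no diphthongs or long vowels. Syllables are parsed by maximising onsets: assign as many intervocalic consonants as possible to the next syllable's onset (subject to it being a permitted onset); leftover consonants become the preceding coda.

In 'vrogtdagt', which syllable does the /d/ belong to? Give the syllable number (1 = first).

Vowels present: o, a; each is a nucleus, giving 2 syllables.
σ1/σ2 boundary: /gtd/ — longest licit onset from the right is /d/, leaving /gt/ as coda.
So the parse is vrogt.dagt.
The /d/ is in the onset of syllable 2 (/dagt/).

2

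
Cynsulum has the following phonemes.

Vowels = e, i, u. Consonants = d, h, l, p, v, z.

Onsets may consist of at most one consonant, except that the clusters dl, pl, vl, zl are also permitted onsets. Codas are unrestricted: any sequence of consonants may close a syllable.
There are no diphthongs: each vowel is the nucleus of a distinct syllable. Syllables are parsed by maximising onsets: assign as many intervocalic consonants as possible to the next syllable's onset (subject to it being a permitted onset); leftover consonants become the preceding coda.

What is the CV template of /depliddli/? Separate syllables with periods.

CV.CCVC.CCV

Nuclei (vowels): e, i, i → 3 syllables.
/e…i/ gap (V1→V2): /pl/ — entire cluster is a permitted onset → onset /pl/, coda ∅.
/i…i/ gap (V2→V3): /ddl/ — longest licit onset from the right is /dl/, leaving /d/ as coda.
So the parse is de.plid.dli.
Mapping each syllable to C/V: /de/ → CV, /plid/ → CCVC, /dli/ → CCV.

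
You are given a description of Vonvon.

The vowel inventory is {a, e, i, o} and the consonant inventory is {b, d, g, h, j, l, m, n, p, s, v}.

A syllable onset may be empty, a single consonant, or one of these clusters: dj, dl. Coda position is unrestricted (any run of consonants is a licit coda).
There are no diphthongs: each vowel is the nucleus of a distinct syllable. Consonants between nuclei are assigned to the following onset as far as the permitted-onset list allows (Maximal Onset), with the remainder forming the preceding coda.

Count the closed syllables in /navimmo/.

1

Nuclei (vowels): a, i, o → 3 syllables.
Between /a/ (V1) and /i/ (V2): /v/ → onset of the next syllable (single consonants are always licit onsets).
Between /i/ (V2) and /o/ (V3): cluster /mm/ — the longest permitted-onset suffix is /m/; onset = /m/, preceding coda = /m/.
Putting it together: na.vim.mo.
Classifying each syllable: /na/ (open), /vim/ (closed), /mo/ (open).
Closed syllables: 1.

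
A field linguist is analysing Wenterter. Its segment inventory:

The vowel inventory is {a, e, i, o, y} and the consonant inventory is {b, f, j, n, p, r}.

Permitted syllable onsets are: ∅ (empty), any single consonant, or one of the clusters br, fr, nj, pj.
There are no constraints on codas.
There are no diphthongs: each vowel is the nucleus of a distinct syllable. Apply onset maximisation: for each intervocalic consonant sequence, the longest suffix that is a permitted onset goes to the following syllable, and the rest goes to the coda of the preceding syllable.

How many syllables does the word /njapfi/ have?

2

Nuclei (vowels): a, i → 2 syllables.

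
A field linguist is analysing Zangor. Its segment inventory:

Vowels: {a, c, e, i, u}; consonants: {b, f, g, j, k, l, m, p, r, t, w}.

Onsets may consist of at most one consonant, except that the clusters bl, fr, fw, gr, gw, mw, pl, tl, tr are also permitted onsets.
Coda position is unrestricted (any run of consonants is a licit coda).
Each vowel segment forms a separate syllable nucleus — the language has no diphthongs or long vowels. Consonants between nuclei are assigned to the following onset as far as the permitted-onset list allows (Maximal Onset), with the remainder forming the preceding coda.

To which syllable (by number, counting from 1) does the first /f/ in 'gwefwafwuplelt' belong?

Vowels present: e, a, u, e; each is a nucleus, giving 4 syllables.
/e…a/ gap (V1→V2): /fw/ is a licit onset in full, so it all attaches to the next syllable.
/a…u/ gap (V2→V3): /fw/ is a licit onset in full, so it all attaches to the next syllable.
/u…e/ gap (V3→V4): /pl/ — entire cluster is a permitted onset → onset /pl/, coda ∅.
Syllabification: gwe.fwa.fwu.plelt.
The first /f/ is in the onset of syllable 2 (/fwa/).

2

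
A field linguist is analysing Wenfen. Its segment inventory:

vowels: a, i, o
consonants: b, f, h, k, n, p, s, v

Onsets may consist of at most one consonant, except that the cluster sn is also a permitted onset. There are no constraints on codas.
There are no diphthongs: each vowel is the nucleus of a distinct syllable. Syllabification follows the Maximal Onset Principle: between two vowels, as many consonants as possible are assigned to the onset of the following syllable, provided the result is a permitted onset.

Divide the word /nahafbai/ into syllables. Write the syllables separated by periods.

The vowels are a, a, a, i — 4 nuclei, so 4 syllables.
Between /a/ (V1) and /a/ (V2): /h/ → onset of the next syllable (single consonants are always licit onsets).
Between /a/ (V2) and /a/ (V3): /fb/ splits as /f/ + /b/ (/b/ is the longest suffix that is a licit onset).
Between /a/ (V3) and /i/ (V4): no consonants, so the boundary falls immediately after /a/.

na.haf.ba.i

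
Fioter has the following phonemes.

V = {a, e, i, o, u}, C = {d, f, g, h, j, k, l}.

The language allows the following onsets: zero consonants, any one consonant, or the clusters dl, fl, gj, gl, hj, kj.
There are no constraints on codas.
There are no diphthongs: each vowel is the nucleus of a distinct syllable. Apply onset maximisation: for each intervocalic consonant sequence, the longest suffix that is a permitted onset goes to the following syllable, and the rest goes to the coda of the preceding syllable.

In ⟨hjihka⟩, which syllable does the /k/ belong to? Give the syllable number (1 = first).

2

Nuclei (vowels): i, a → 2 syllables.
Between /i/ (V1) and /a/ (V2): /hk/; trying suffixes from longest down, /k/ is the first permitted one, so coda /h/ | onset /k/.
Putting it together: hjih.ka.
The /k/ is in the onset of syllable 2 (/ka/).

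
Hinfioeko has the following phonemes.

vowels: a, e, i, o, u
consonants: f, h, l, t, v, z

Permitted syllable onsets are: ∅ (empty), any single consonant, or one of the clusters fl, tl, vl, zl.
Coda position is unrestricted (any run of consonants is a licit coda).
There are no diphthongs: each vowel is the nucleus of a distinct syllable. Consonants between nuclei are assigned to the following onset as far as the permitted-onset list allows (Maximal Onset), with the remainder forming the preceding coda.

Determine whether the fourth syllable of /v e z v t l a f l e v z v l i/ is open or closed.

Vowels present: e, a, e, i; each is a nucleus, giving 4 syllables.
/e…a/ gap (V1→V2): /zvtl/ splits as /zv/ + /tl/ (/tl/ is the longest suffix that is a licit onset).
/a…e/ gap (V2→V3): /fl/ is a licit onset in full, so it all attaches to the next syllable.
/e…i/ gap (V3→V4): /vzvl/ — longest licit onset from the right is /vl/, leaving /vz/ as coda.
So the parse is vezv.tla.flevz.vli.
Syllable 4 is /vli/; it ends in its nucleus with no coda, so it is open.

open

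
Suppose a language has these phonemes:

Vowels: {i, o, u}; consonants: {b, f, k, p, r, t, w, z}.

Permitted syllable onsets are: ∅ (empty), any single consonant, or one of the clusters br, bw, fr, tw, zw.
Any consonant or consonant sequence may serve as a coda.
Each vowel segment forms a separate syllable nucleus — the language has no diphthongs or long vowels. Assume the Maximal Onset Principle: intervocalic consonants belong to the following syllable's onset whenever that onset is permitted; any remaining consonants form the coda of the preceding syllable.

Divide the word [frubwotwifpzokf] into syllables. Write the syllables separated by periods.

Nuclei (vowels): u, o, i, o → 4 syllables.
σ1/σ2 boundary: /bw/ — entire cluster is a permitted onset → onset /bw/, coda ∅.
σ2/σ3 boundary: /tw/ — entire cluster is a permitted onset → onset /tw/, coda ∅.
σ3/σ4 boundary: /fpz/ — longest licit onset from the right is /z/, leaving /fp/ as coda.

fru.bwo.twifp.zokf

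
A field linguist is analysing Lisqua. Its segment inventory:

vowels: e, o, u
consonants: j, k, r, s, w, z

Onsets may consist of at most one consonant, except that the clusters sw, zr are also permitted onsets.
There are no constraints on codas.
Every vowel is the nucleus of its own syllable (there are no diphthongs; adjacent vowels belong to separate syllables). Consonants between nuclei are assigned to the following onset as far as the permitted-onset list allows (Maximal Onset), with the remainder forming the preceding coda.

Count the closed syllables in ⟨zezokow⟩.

Nuclei (vowels): e, o, o → 3 syllables.
σ1/σ2 boundary: /z/ → onset of the next syllable (single consonants are always licit onsets).
σ2/σ3 boundary: /k/ is a single consonant, so it becomes the next onset.
Result: ze.zo.kow.
Classifying each syllable: /ze/ (open), /zo/ (open), /kow/ (closed).
Closed syllables: 1.

1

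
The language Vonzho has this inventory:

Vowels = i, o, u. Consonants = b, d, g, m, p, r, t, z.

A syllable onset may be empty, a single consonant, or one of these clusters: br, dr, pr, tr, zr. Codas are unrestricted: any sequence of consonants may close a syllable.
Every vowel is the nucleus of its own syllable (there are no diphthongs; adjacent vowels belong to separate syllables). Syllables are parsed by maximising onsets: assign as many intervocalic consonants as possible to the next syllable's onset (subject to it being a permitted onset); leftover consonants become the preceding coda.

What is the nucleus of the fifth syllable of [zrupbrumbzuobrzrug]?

u

Vowels present: u, u, u, o, u; each is a nucleus, giving 5 syllables.
The fifth nucleus (vowel 5 from the left) is /u/.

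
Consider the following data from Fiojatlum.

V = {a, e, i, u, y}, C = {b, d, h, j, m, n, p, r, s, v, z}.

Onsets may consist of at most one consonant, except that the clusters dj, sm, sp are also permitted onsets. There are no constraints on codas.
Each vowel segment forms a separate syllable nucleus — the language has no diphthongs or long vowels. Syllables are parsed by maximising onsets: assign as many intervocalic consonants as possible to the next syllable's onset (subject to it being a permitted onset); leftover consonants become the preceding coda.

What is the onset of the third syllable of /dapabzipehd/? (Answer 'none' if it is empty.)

The vowels are a, a, i, e — 4 nuclei, so 4 syllables.
V1 /a/ – V2 /a/: /p/ is a single consonant, so it becomes the next onset.
V2 /a/ – V3 /i/: cluster /bz/ — the longest permitted-onset suffix is /z/; onset = /z/, preceding coda = /b/.
V3 /i/ – V4 /e/: /p/ → onset of the next syllable (single consonants are always licit onsets).
Result: da.pab.zi.pehd.
Syllable 3 is /zi/: onset /z/, nucleus /i/, coda ∅.

z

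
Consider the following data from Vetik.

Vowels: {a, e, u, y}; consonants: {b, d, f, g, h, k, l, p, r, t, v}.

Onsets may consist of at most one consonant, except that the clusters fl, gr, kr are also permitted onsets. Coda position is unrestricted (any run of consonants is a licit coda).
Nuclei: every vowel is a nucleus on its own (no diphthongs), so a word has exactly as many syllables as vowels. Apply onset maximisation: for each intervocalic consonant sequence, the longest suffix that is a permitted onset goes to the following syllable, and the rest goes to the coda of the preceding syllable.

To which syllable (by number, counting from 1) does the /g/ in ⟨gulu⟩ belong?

Nuclei (vowels): u, u → 2 syllables.
Between /u/ (V1) and /u/ (V2): /l/ is a single consonant, so it becomes the next onset.
So the parse is gu.lu.
The /g/ is in the onset of syllable 1 (/gu/).

1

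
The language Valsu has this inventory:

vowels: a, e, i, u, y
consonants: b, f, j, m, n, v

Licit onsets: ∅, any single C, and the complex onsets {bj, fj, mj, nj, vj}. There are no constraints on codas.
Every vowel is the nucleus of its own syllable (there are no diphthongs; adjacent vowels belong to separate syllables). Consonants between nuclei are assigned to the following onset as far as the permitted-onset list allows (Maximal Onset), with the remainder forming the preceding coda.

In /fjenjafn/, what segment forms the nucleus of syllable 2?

The vowels are e, a — 2 nuclei, so 2 syllables.
The second nucleus (vowel 2 from the left) is /a/.

a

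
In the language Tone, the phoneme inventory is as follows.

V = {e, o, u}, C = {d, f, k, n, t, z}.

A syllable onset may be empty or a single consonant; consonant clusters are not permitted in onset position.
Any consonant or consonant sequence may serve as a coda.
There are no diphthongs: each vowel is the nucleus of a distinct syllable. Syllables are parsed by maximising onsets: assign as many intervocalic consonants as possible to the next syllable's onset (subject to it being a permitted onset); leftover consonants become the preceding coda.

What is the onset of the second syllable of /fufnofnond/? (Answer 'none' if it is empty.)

n

Vowels present: u, o, o; each is a nucleus, giving 3 syllables.
Between /u/ (V1) and /o/ (V2): cluster /fn/ — the longest permitted-onset suffix is /n/; onset = /n/, preceding coda = /f/.
Between /o/ (V2) and /o/ (V3): /fn/ splits as /f/ + /n/ (/n/ is the longest suffix that is a licit onset).
Result: fuf.nof.nond.
Syllable 2 is /nof/: onset /n/, nucleus /o/, coda /f/.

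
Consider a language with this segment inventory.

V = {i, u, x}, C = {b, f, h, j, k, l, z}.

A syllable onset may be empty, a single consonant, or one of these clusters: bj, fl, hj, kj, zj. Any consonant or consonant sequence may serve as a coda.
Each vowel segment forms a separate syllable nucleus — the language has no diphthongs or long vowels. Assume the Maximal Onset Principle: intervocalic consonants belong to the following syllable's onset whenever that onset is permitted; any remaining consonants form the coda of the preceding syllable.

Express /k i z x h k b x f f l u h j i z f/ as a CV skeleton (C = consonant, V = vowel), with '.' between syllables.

The vowels are i, x, x, u, i — 5 nuclei, so 5 syllables.
/i…x/ gap (V1→V2): /z/ → onset of the next syllable (single consonants are always licit onsets).
/x…x/ gap (V2→V3): /hkb/ splits as /hk/ + /b/ (/b/ is the longest suffix that is a licit onset).
/x…u/ gap (V3→V4): /ffl/ splits as /f/ + /fl/ (/fl/ is the longest suffix that is a licit onset).
/u…i/ gap (V4→V5): /hj/ — entire cluster is a permitted onset → onset /hj/, coda ∅.
Result: ki.zxhk.bxf.flu.hjizf.
Mapping each syllable to C/V: /ki/ → CV, /zxhk/ → CVCC, /bxf/ → CVC, /flu/ → CCV, /hjizf/ → CCVCC.

CV.CVCC.CVC.CCV.CCVCC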